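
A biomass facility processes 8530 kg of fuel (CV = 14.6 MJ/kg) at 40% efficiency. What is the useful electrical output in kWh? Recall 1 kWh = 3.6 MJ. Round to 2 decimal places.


Total energy = mass * CV = 8530 * 14.6 = 124538.0 MJ
Useful energy = total * eta = 124538.0 * 0.4 = 49815.2 MJ
Convert to kWh: 49815.2 / 3.6
Useful energy = 13837.56 kWh

13837.56


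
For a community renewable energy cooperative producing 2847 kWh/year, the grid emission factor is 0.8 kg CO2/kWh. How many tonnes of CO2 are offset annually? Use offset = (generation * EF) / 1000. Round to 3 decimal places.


CO2 offset in kg = generation * emission_factor
CO2 offset = 2847 * 0.8 = 2277.6 kg
Convert to tonnes:
  CO2 offset = 2277.6 / 1000 = 2.278 tonnes

2.278


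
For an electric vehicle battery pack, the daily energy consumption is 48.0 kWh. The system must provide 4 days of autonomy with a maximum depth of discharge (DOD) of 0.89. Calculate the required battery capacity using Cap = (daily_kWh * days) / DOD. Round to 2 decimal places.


Total energy needed = daily * days = 48.0 * 4 = 192.0 kWh
Account for depth of discharge:
  Cap = total_energy / DOD = 192.0 / 0.89
  Cap = 215.73 kWh

215.73


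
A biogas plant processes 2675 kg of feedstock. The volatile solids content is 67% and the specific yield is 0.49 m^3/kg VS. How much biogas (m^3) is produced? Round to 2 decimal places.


Compute volatile solids:
  VS = mass * VS_fraction = 2675 * 0.67 = 1792.25 kg
Calculate biogas volume:
  Biogas = VS * specific_yield = 1792.25 * 0.49
  Biogas = 878.20 m^3

878.20


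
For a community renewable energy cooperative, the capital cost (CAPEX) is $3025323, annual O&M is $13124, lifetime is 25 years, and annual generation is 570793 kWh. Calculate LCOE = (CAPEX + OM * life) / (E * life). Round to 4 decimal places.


Total cost = CAPEX + OM * lifetime = 3025323 + 13124 * 25 = 3025323 + 328100 = 3353423
Total generation = annual * lifetime = 570793 * 25 = 14269825 kWh
LCOE = 3353423 / 14269825
LCOE = 0.2350 $/kWh

0.2350


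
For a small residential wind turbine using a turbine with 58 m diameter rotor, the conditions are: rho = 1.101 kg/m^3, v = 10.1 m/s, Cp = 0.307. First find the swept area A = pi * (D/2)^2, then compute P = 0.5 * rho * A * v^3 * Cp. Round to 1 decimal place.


Step 1 -- Compute swept area:
  A = pi * (D/2)^2 = pi * (58/2)^2 = 2642.08 m^2
Step 2 -- Apply wind power equation:
  P = 0.5 * rho * A * v^3 * Cp
  v^3 = 10.1^3 = 1030.301
  P = 0.5 * 1.101 * 2642.08 * 1030.301 * 0.307
  P = 460050.7 W

460050.7


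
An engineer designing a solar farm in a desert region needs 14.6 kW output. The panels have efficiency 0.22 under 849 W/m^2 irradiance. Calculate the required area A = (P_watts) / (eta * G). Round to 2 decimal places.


Convert target power to watts: P = 14.6 * 1000 = 14600.0 W
Compute denominator: eta * G = 0.22 * 849 = 186.78
Required area A = P / (eta * G) = 14600.0 / 186.78
A = 78.17 m^2

78.17


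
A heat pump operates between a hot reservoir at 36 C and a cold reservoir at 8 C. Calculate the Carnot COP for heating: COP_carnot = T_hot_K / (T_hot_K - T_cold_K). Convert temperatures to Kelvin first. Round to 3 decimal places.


Convert to Kelvin:
  T_hot = 36 + 273.15 = 309.15 K
  T_cold = 8 + 273.15 = 281.15 K
Apply Carnot COP formula:
  COP = T_hot_K / (T_hot_K - T_cold_K) = 309.15 / 28.0
  COP = 11.041

11.041


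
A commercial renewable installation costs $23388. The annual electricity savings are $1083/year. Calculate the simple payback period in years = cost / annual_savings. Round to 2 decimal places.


Simple payback period = initial cost / annual savings
Payback = 23388 / 1083
Payback = 21.60 years

21.60


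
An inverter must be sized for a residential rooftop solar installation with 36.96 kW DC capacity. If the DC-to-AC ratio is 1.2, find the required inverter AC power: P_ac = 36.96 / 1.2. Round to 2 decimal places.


The inverter AC capacity is determined by the DC/AC ratio.
Given: P_dc = 36.96 kW, DC/AC ratio = 1.2
P_ac = P_dc / ratio = 36.96 / 1.2
P_ac = 30.80 kW

30.80


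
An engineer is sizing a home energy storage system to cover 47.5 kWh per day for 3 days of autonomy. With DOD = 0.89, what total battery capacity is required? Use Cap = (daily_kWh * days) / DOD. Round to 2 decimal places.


Total energy needed = daily * days = 47.5 * 3 = 142.5 kWh
Account for depth of discharge:
  Cap = total_energy / DOD = 142.5 / 0.89
  Cap = 160.11 kWh

160.11


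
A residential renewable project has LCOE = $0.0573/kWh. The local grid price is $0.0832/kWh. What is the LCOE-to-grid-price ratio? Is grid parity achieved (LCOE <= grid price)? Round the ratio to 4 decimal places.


Compare LCOE to grid price:
  LCOE = $0.0573/kWh, Grid price = $0.0832/kWh
  Ratio = LCOE / grid_price = 0.0573 / 0.0832 = 0.6887
  Grid parity achieved (ratio <= 1)? yes

0.6887


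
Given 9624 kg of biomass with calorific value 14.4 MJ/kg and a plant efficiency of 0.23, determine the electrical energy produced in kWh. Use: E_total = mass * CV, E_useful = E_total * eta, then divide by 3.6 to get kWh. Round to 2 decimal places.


Total energy = mass * CV = 9624 * 14.4 = 138585.6 MJ
Useful energy = total * eta = 138585.6 * 0.23 = 31874.69 MJ
Convert to kWh: 31874.69 / 3.6
Useful energy = 8854.08 kWh

8854.08


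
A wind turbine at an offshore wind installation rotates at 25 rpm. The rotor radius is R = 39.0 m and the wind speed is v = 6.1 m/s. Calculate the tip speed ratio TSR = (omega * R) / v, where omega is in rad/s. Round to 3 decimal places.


Convert rotational speed to rad/s:
  omega = 25 * 2 * pi / 60 = 2.618 rad/s
Compute tip speed:
  v_tip = omega * R = 2.618 * 39.0 = 102.102 m/s
Tip speed ratio:
  TSR = v_tip / v_wind = 102.102 / 6.1 = 16.738

16.738


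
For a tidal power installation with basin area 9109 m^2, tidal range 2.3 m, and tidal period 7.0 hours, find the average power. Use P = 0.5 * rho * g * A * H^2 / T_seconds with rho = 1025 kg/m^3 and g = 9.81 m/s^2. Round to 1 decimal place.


Convert period to seconds: T = 7.0 * 3600 = 25200.0 s
H^2 = 2.3^2 = 5.29
P = 0.5 * rho * g * A * H^2 / T
P = 0.5 * 1025 * 9.81 * 9109 * 5.29 / 25200.0
P = 9613.7 W

9613.7


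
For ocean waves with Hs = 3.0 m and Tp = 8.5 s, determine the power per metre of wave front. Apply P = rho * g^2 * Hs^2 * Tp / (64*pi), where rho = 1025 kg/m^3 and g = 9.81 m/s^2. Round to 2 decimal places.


Apply wave power formula:
  g^2 = 9.81^2 = 96.2361
  Hs^2 = 3.0^2 = 9.0
  Numerator = rho * g^2 * Hs^2 * Tp = 1025 * 96.2361 * 9.0 * 8.5 = 7546113.19
  Denominator = 64 * pi = 201.0619
  P = 7546113.19 / 201.0619 = 37531.29 W/m

37531.29


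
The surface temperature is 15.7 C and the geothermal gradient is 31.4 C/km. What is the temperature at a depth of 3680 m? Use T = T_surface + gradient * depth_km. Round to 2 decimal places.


Convert depth to km: 3680 / 1000 = 3.68 km
Temperature increase = gradient * depth_km = 31.4 * 3.68 = 115.55 C
Temperature at depth = T_surface + delta_T = 15.7 + 115.55
T = 131.25 C

131.25


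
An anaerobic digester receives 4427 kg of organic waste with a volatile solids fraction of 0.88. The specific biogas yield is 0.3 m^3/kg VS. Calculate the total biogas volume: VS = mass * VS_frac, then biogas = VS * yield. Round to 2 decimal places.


Compute volatile solids:
  VS = mass * VS_fraction = 4427 * 0.88 = 3895.76 kg
Calculate biogas volume:
  Biogas = VS * specific_yield = 3895.76 * 0.3
  Biogas = 1168.73 m^3

1168.73


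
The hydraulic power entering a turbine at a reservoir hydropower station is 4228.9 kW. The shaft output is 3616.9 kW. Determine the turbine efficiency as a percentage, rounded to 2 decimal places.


Turbine efficiency = (output power / input power) * 100
eta = (3616.9 / 4228.9) * 100
eta = 85.53%

85.53


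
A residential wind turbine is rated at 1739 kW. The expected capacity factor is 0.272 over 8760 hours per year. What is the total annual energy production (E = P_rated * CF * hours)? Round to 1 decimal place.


Annual energy = rated_kW * capacity_factor * hours_per_year
Given: P_rated = 1739 kW, CF = 0.272, hours = 8760
E = 1739 * 0.272 * 8760
E = 4143550.1 kWh

4143550.1


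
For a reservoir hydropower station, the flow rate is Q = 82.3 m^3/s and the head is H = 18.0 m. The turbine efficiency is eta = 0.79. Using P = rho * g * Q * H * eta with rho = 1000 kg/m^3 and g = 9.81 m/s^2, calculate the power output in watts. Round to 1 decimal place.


Apply the hydropower formula P = rho * g * Q * H * eta
rho * g = 1000 * 9.81 = 9810.0
P = 9810.0 * 82.3 * 18.0 * 0.79
P = 11480701.9 W

11480701.9


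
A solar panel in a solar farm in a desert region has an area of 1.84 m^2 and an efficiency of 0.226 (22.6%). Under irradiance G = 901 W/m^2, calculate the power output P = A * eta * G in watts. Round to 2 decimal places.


Use the solar power formula P = A * eta * G.
Given: A = 1.84 m^2, eta = 0.226, G = 901 W/m^2
P = 1.84 * 0.226 * 901
P = 374.67 W

374.67


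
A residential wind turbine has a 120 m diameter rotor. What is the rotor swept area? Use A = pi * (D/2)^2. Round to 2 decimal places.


Compute the rotor radius:
  r = D / 2 = 120 / 2 = 60.0 m
Calculate swept area:
  A = pi * r^2 = pi * 60.0^2
  A = 11309.73 m^2

11309.73


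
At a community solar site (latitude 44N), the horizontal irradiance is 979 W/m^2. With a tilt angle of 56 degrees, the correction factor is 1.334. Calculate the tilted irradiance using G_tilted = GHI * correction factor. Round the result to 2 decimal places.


Identify the given values:
  GHI = 979 W/m^2, tilt correction factor = 1.334
Apply the formula G_tilted = GHI * factor:
  G_tilted = 979 * 1.334
  G_tilted = 1305.99 W/m^2

1305.99


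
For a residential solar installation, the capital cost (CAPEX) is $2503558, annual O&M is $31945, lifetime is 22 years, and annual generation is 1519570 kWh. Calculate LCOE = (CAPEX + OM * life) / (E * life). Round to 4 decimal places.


Total cost = CAPEX + OM * lifetime = 2503558 + 31945 * 22 = 2503558 + 702790 = 3206348
Total generation = annual * lifetime = 1519570 * 22 = 33430540 kWh
LCOE = 3206348 / 33430540
LCOE = 0.0959 $/kWh

0.0959


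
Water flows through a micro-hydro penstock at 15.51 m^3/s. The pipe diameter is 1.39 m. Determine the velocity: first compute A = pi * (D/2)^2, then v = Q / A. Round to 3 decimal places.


Compute pipe cross-sectional area:
  A = pi * (D/2)^2 = pi * (1.39/2)^2 = 1.5175 m^2
Calculate velocity:
  v = Q / A = 15.51 / 1.5175
  v = 10.221 m/s

10.221


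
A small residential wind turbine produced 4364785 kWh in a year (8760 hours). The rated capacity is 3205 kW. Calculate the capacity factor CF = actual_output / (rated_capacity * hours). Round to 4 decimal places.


Capacity factor = actual output / maximum possible output
Maximum possible = rated * hours = 3205 * 8760 = 28075800 kWh
CF = 4364785 / 28075800
CF = 0.1555

0.1555


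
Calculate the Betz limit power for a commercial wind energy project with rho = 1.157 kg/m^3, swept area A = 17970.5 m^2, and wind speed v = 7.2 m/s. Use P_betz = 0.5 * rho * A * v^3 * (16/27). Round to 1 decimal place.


The Betz coefficient Cp_max = 16/27 = 0.5926
v^3 = 7.2^3 = 373.248
P_betz = 0.5 * rho * A * v^3 * Cp_max
P_betz = 0.5 * 1.157 * 17970.5 * 373.248 * 0.5926
P_betz = 2299414.3 W

2299414.3


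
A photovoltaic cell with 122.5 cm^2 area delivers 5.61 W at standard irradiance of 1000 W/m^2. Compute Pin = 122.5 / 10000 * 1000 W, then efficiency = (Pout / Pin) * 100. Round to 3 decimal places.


First compute the input power:
  Pin = area_cm2 / 10000 * G = 122.5 / 10000 * 1000 = 12.25 W
Then compute efficiency:
  Efficiency = (Pout / Pin) * 100 = (5.61 / 12.25) * 100
  Efficiency = 45.796%

45.796


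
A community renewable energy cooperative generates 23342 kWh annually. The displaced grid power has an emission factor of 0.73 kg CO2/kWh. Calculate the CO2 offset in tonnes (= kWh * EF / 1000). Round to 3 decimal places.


CO2 offset in kg = generation * emission_factor
CO2 offset = 23342 * 0.73 = 17039.66 kg
Convert to tonnes:
  CO2 offset = 17039.66 / 1000 = 17.040 tonnes

17.040


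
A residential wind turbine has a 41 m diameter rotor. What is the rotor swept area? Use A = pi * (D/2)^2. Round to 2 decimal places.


Compute the rotor radius:
  r = D / 2 = 41 / 2 = 20.5 m
Calculate swept area:
  A = pi * r^2 = pi * 20.5^2
  A = 1320.25 m^2

1320.25


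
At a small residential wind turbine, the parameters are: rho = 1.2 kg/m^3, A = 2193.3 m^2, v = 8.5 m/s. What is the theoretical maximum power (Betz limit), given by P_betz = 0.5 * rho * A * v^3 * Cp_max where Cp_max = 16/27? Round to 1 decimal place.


The Betz coefficient Cp_max = 16/27 = 0.5926
v^3 = 8.5^3 = 614.125
P_betz = 0.5 * rho * A * v^3 * Cp_max
P_betz = 0.5 * 1.2 * 2193.3 * 614.125 * 0.5926
P_betz = 478919.2 W

478919.2


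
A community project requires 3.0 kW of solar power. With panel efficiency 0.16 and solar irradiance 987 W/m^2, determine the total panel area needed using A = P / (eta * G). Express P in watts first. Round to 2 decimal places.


Convert target power to watts: P = 3.0 * 1000 = 3000.0 W
Compute denominator: eta * G = 0.16 * 987 = 157.92
Required area A = P / (eta * G) = 3000.0 / 157.92
A = 19.00 m^2

19.00


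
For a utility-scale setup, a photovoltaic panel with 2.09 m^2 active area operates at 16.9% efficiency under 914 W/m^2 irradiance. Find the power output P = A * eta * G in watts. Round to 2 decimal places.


Use the solar power formula P = A * eta * G.
Given: A = 2.09 m^2, eta = 0.169, G = 914 W/m^2
P = 2.09 * 0.169 * 914
P = 322.83 W

322.83


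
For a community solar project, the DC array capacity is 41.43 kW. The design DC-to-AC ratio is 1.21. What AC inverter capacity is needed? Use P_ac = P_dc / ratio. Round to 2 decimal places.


The inverter AC capacity is determined by the DC/AC ratio.
Given: P_dc = 41.43 kW, DC/AC ratio = 1.21
P_ac = P_dc / ratio = 41.43 / 1.21
P_ac = 34.24 kW

34.24


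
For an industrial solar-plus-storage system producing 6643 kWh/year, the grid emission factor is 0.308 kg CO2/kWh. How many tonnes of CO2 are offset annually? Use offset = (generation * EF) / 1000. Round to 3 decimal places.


CO2 offset in kg = generation * emission_factor
CO2 offset = 6643 * 0.308 = 2046.04 kg
Convert to tonnes:
  CO2 offset = 2046.04 / 1000 = 2.046 tonnes

2.046


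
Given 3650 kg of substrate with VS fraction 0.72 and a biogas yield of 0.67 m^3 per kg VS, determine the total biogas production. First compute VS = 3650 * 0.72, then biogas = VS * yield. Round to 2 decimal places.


Compute volatile solids:
  VS = mass * VS_fraction = 3650 * 0.72 = 2628.0 kg
Calculate biogas volume:
  Biogas = VS * specific_yield = 2628.0 * 0.67
  Biogas = 1760.76 m^3

1760.76


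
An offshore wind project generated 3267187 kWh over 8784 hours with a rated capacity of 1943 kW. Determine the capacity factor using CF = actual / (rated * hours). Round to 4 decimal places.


Capacity factor = actual output / maximum possible output
Maximum possible = rated * hours = 1943 * 8784 = 17067312 kWh
CF = 3267187 / 17067312
CF = 0.1914

0.1914


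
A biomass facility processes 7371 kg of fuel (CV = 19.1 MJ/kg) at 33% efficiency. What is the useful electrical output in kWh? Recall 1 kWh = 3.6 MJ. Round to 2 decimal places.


Total energy = mass * CV = 7371 * 19.1 = 140786.1 MJ
Useful energy = total * eta = 140786.1 * 0.33 = 46459.41 MJ
Convert to kWh: 46459.41 / 3.6
Useful energy = 12905.39 kWh

12905.39


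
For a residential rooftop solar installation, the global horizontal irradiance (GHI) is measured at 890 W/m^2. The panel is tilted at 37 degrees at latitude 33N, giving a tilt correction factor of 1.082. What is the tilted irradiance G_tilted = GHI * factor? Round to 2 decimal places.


Identify the given values:
  GHI = 890 W/m^2, tilt correction factor = 1.082
Apply the formula G_tilted = GHI * factor:
  G_tilted = 890 * 1.082
  G_tilted = 962.98 W/m^2

962.98


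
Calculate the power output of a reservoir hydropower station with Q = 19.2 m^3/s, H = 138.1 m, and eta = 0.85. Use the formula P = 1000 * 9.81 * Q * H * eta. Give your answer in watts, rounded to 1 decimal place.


Apply the hydropower formula P = rho * g * Q * H * eta
rho * g = 1000 * 9.81 = 9810.0
P = 9810.0 * 19.2 * 138.1 * 0.85
P = 22109699.5 W

22109699.5


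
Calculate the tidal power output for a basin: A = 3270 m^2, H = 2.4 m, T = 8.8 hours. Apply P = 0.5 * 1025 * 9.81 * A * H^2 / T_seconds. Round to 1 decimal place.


Convert period to seconds: T = 8.8 * 3600 = 31680.0 s
H^2 = 2.4^2 = 5.76
P = 0.5 * rho * g * A * H^2 / T
P = 0.5 * 1025 * 9.81 * 3270 * 5.76 / 31680.0
P = 2989.2 W

2989.2


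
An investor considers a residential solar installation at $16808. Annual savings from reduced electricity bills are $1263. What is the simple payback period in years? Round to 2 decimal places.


Simple payback period = initial cost / annual savings
Payback = 16808 / 1263
Payback = 13.31 years

13.31


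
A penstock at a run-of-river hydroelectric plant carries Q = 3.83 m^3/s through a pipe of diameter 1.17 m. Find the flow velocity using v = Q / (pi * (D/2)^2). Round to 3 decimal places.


Compute pipe cross-sectional area:
  A = pi * (D/2)^2 = pi * (1.17/2)^2 = 1.0751 m^2
Calculate velocity:
  v = Q / A = 3.83 / 1.0751
  v = 3.562 m/s

3.562


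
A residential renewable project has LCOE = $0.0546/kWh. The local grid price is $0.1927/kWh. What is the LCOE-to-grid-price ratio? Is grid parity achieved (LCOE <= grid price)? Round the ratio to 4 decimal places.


Compare LCOE to grid price:
  LCOE = $0.0546/kWh, Grid price = $0.1927/kWh
  Ratio = LCOE / grid_price = 0.0546 / 0.1927 = 0.2833
  Grid parity achieved (ratio <= 1)? yes

0.2833


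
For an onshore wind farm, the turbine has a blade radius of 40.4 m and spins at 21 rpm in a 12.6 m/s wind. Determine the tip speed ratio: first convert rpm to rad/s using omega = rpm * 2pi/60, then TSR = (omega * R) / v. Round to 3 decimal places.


Convert rotational speed to rad/s:
  omega = 21 * 2 * pi / 60 = 2.1991 rad/s
Compute tip speed:
  v_tip = omega * R = 2.1991 * 40.4 = 88.844 m/s
Tip speed ratio:
  TSR = v_tip / v_wind = 88.844 / 12.6 = 7.051

7.051


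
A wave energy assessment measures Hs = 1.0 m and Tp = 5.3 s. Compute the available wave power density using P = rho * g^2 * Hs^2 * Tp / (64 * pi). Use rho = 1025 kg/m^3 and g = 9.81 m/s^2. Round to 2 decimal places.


Apply wave power formula:
  g^2 = 9.81^2 = 96.2361
  Hs^2 = 1.0^2 = 1.0
  Numerator = rho * g^2 * Hs^2 * Tp = 1025 * 96.2361 * 1.0 * 5.3 = 522802.61
  Denominator = 64 * pi = 201.0619
  P = 522802.61 / 201.0619 = 2600.21 W/m

2600.21


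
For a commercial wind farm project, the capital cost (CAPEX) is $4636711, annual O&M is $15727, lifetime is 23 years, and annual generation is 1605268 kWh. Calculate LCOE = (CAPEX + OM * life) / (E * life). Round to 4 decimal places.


Total cost = CAPEX + OM * lifetime = 4636711 + 15727 * 23 = 4636711 + 361721 = 4998432
Total generation = annual * lifetime = 1605268 * 23 = 36921164 kWh
LCOE = 4998432 / 36921164
LCOE = 0.1354 $/kWh

0.1354


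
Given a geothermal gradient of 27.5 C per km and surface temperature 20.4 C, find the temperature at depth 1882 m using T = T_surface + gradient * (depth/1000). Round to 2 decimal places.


Convert depth to km: 1882 / 1000 = 1.882 km
Temperature increase = gradient * depth_km = 27.5 * 1.882 = 51.76 C
Temperature at depth = T_surface + delta_T = 20.4 + 51.76
T = 72.16 C

72.16


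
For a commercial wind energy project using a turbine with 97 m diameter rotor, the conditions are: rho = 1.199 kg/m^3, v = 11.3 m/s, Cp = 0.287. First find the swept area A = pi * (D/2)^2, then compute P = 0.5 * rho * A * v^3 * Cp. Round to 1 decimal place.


Step 1 -- Compute swept area:
  A = pi * (D/2)^2 = pi * (97/2)^2 = 7389.81 m^2
Step 2 -- Apply wind power equation:
  P = 0.5 * rho * A * v^3 * Cp
  v^3 = 11.3^3 = 1442.897
  P = 0.5 * 1.199 * 7389.81 * 1442.897 * 0.287
  P = 1834593.1 W

1834593.1


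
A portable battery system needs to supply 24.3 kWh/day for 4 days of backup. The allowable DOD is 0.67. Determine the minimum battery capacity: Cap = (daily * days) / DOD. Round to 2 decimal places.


Total energy needed = daily * days = 24.3 * 4 = 97.2 kWh
Account for depth of discharge:
  Cap = total_energy / DOD = 97.2 / 0.67
  Cap = 145.07 kWh

145.07


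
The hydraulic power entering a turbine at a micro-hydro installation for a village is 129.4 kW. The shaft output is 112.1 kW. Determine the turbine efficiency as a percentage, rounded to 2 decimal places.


Turbine efficiency = (output power / input power) * 100
eta = (112.1 / 129.4) * 100
eta = 86.63%

86.63


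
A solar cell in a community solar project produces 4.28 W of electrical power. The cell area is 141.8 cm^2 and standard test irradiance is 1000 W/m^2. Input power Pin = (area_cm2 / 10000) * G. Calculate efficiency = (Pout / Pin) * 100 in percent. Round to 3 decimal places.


First compute the input power:
  Pin = area_cm2 / 10000 * G = 141.8 / 10000 * 1000 = 14.18 W
Then compute efficiency:
  Efficiency = (Pout / Pin) * 100 = (4.28 / 14.18) * 100
  Efficiency = 30.183%

30.183


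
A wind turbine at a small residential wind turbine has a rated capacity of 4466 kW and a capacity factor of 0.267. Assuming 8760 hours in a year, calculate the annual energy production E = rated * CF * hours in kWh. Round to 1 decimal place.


Annual energy = rated_kW * capacity_factor * hours_per_year
Given: P_rated = 4466 kW, CF = 0.267, hours = 8760
E = 4466 * 0.267 * 8760
E = 10445616.7 kWh

10445616.7


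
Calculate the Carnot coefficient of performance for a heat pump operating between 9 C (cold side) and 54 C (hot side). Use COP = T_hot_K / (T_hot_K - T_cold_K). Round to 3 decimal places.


Convert to Kelvin:
  T_hot = 54 + 273.15 = 327.15 K
  T_cold = 9 + 273.15 = 282.15 K
Apply Carnot COP formula:
  COP = T_hot_K / (T_hot_K - T_cold_K) = 327.15 / 45.0
  COP = 7.270

7.270


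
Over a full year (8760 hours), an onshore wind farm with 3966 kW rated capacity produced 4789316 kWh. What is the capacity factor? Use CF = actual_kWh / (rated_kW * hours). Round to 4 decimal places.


Capacity factor = actual output / maximum possible output
Maximum possible = rated * hours = 3966 * 8760 = 34742160 kWh
CF = 4789316 / 34742160
CF = 0.1379

0.1379


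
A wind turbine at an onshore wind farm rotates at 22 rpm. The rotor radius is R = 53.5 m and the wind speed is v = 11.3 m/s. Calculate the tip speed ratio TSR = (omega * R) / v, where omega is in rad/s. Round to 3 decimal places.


Convert rotational speed to rad/s:
  omega = 22 * 2 * pi / 60 = 2.3038 rad/s
Compute tip speed:
  v_tip = omega * R = 2.3038 * 53.5 = 123.255 m/s
Tip speed ratio:
  TSR = v_tip / v_wind = 123.255 / 11.3 = 10.908

10.908


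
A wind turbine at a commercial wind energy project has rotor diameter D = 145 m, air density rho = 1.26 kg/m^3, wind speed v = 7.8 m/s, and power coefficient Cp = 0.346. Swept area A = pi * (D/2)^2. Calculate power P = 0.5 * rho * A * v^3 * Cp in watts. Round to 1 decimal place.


Step 1 -- Compute swept area:
  A = pi * (D/2)^2 = pi * (145/2)^2 = 16513.0 m^2
Step 2 -- Apply wind power equation:
  P = 0.5 * rho * A * v^3 * Cp
  v^3 = 7.8^3 = 474.552
  P = 0.5 * 1.26 * 16513.0 * 474.552 * 0.346
  P = 1708151.3 W

1708151.3


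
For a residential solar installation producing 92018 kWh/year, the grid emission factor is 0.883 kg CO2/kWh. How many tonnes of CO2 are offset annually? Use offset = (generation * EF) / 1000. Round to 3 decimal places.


CO2 offset in kg = generation * emission_factor
CO2 offset = 92018 * 0.883 = 81251.89 kg
Convert to tonnes:
  CO2 offset = 81251.89 / 1000 = 81.252 tonnes

81.252


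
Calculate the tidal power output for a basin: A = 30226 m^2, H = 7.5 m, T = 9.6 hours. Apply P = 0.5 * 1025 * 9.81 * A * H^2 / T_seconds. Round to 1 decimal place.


Convert period to seconds: T = 9.6 * 3600 = 34560.0 s
H^2 = 7.5^2 = 56.25
P = 0.5 * rho * g * A * H^2 / T
P = 0.5 * 1025 * 9.81 * 30226 * 56.25 / 34560.0
P = 247338.9 W

247338.9


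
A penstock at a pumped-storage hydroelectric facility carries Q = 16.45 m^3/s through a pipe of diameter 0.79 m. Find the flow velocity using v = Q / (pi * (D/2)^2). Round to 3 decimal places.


Compute pipe cross-sectional area:
  A = pi * (D/2)^2 = pi * (0.79/2)^2 = 0.4902 m^2
Calculate velocity:
  v = Q / A = 16.45 / 0.4902
  v = 33.560 m/s

33.560


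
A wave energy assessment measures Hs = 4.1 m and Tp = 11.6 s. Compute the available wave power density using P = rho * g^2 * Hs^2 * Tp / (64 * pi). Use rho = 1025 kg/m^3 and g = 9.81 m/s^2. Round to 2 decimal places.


Apply wave power formula:
  g^2 = 9.81^2 = 96.2361
  Hs^2 = 4.1^2 = 16.81
  Numerator = rho * g^2 * Hs^2 * Tp = 1025 * 96.2361 * 16.81 * 11.6 = 19234795.92
  Denominator = 64 * pi = 201.0619
  P = 19234795.92 / 201.0619 = 95666.03 W/m

95666.03


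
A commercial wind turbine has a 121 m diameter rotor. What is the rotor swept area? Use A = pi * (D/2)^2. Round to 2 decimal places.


Compute the rotor radius:
  r = D / 2 = 121 / 2 = 60.5 m
Calculate swept area:
  A = pi * r^2 = pi * 60.5^2
  A = 11499.01 m^2

11499.01


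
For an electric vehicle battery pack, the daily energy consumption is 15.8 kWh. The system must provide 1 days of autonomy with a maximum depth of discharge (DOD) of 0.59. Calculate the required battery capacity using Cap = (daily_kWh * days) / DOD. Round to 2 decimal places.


Total energy needed = daily * days = 15.8 * 1 = 15.8 kWh
Account for depth of discharge:
  Cap = total_energy / DOD = 15.8 / 0.59
  Cap = 26.78 kWh

26.78


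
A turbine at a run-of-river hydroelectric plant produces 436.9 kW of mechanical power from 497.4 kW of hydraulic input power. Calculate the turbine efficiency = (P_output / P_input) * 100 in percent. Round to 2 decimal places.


Turbine efficiency = (output power / input power) * 100
eta = (436.9 / 497.4) * 100
eta = 87.84%

87.84


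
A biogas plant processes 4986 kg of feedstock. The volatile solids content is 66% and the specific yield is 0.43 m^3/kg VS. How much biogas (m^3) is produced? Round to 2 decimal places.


Compute volatile solids:
  VS = mass * VS_fraction = 4986 * 0.66 = 3290.76 kg
Calculate biogas volume:
  Biogas = VS * specific_yield = 3290.76 * 0.43
  Biogas = 1415.03 m^3

1415.03


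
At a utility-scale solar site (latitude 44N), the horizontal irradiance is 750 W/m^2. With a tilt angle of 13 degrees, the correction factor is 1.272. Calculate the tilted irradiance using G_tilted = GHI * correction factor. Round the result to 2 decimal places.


Identify the given values:
  GHI = 750 W/m^2, tilt correction factor = 1.272
Apply the formula G_tilted = GHI * factor:
  G_tilted = 750 * 1.272
  G_tilted = 954.00 W/m^2

954.00


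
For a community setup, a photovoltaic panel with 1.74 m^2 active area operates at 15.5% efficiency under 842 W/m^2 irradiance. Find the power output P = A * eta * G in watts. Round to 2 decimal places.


Use the solar power formula P = A * eta * G.
Given: A = 1.74 m^2, eta = 0.155, G = 842 W/m^2
P = 1.74 * 0.155 * 842
P = 227.09 W

227.09


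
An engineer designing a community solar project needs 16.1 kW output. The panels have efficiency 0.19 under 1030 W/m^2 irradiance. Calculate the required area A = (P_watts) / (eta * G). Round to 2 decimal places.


Convert target power to watts: P = 16.1 * 1000 = 16100.0 W
Compute denominator: eta * G = 0.19 * 1030 = 195.7
Required area A = P / (eta * G) = 16100.0 / 195.7
A = 82.27 m^2

82.27


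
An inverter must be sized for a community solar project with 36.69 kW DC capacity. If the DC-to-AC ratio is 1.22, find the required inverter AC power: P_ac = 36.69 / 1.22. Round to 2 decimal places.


The inverter AC capacity is determined by the DC/AC ratio.
Given: P_dc = 36.69 kW, DC/AC ratio = 1.22
P_ac = P_dc / ratio = 36.69 / 1.22
P_ac = 30.07 kW

30.07


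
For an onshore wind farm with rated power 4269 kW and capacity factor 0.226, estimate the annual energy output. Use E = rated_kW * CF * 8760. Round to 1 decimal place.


Annual energy = rated_kW * capacity_factor * hours_per_year
Given: P_rated = 4269 kW, CF = 0.226, hours = 8760
E = 4269 * 0.226 * 8760
E = 8451595.4 kWh

8451595.4


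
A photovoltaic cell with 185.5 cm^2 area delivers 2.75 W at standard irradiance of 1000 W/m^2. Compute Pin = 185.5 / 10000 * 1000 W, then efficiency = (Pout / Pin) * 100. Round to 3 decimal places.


First compute the input power:
  Pin = area_cm2 / 10000 * G = 185.5 / 10000 * 1000 = 18.55 W
Then compute efficiency:
  Efficiency = (Pout / Pin) * 100 = (2.75 / 18.55) * 100
  Efficiency = 14.825%

14.825


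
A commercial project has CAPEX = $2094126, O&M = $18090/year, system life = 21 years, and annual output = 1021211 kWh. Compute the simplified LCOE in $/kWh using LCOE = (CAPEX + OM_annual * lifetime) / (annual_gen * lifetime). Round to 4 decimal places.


Total cost = CAPEX + OM * lifetime = 2094126 + 18090 * 21 = 2094126 + 379890 = 2474016
Total generation = annual * lifetime = 1021211 * 21 = 21445431 kWh
LCOE = 2474016 / 21445431
LCOE = 0.1154 $/kWh

0.1154


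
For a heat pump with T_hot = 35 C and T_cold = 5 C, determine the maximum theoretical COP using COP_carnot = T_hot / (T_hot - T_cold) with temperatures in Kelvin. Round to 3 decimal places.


Convert to Kelvin:
  T_hot = 35 + 273.15 = 308.15 K
  T_cold = 5 + 273.15 = 278.15 K
Apply Carnot COP formula:
  COP = T_hot_K / (T_hot_K - T_cold_K) = 308.15 / 30.0
  COP = 10.272

10.272


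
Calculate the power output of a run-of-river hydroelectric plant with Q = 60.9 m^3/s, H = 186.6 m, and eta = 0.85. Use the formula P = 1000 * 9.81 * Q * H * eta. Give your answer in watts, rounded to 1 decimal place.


Apply the hydropower formula P = rho * g * Q * H * eta
rho * g = 1000 * 9.81 = 9810.0
P = 9810.0 * 60.9 * 186.6 * 0.85
P = 94758213.7 W

94758213.7


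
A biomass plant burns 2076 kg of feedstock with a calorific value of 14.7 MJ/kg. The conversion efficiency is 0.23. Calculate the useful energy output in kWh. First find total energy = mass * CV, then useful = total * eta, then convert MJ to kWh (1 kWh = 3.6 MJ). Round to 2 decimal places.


Total energy = mass * CV = 2076 * 14.7 = 30517.2 MJ
Useful energy = total * eta = 30517.2 * 0.23 = 7018.96 MJ
Convert to kWh: 7018.96 / 3.6
Useful energy = 1949.71 kWh

1949.71


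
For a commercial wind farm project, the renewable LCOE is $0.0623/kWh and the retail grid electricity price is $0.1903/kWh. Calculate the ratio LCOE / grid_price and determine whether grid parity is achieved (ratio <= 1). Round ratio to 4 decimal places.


Compare LCOE to grid price:
  LCOE = $0.0623/kWh, Grid price = $0.1903/kWh
  Ratio = LCOE / grid_price = 0.0623 / 0.1903 = 0.3274
  Grid parity achieved (ratio <= 1)? yes

0.3274


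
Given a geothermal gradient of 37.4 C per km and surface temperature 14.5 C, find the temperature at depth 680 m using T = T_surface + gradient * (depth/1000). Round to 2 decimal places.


Convert depth to km: 680 / 1000 = 0.68 km
Temperature increase = gradient * depth_km = 37.4 * 0.68 = 25.43 C
Temperature at depth = T_surface + delta_T = 14.5 + 25.43
T = 39.93 C

39.93


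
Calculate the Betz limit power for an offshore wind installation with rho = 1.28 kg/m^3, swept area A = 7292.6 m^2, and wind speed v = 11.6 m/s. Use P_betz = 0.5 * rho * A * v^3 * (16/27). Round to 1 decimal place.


The Betz coefficient Cp_max = 16/27 = 0.5926
v^3 = 11.6^3 = 1560.896
P_betz = 0.5 * rho * A * v^3 * Cp_max
P_betz = 0.5 * 1.28 * 7292.6 * 1560.896 * 0.5926
P_betz = 4317104.4 W

4317104.4


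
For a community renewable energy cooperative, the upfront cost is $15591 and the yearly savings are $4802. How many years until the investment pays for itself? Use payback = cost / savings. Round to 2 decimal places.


Simple payback period = initial cost / annual savings
Payback = 15591 / 4802
Payback = 3.25 years

3.25


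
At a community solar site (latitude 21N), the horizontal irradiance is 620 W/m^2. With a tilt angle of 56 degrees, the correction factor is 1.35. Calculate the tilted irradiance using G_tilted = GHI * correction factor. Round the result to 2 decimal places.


Identify the given values:
  GHI = 620 W/m^2, tilt correction factor = 1.35
Apply the formula G_tilted = GHI * factor:
  G_tilted = 620 * 1.35
  G_tilted = 837.00 W/m^2

837.00


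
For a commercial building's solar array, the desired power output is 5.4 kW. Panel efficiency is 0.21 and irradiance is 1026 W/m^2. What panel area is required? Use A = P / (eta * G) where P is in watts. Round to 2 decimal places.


Convert target power to watts: P = 5.4 * 1000 = 5400.0 W
Compute denominator: eta * G = 0.21 * 1026 = 215.46
Required area A = P / (eta * G) = 5400.0 / 215.46
A = 25.06 m^2

25.06


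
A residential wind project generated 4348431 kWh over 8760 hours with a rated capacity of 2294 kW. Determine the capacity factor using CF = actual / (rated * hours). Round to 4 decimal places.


Capacity factor = actual output / maximum possible output
Maximum possible = rated * hours = 2294 * 8760 = 20095440 kWh
CF = 4348431 / 20095440
CF = 0.2164

0.2164


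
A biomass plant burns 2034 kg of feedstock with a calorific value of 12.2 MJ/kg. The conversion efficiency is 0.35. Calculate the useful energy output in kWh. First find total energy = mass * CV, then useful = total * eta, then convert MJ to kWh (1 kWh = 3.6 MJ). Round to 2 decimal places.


Total energy = mass * CV = 2034 * 12.2 = 24814.8 MJ
Useful energy = total * eta = 24814.8 * 0.35 = 8685.18 MJ
Convert to kWh: 8685.18 / 3.6
Useful energy = 2412.55 kWh

2412.55


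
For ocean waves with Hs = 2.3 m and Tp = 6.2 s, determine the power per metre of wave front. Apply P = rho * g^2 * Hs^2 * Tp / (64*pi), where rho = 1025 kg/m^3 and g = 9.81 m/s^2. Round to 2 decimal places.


Apply wave power formula:
  g^2 = 9.81^2 = 96.2361
  Hs^2 = 2.3^2 = 5.29
  Numerator = rho * g^2 * Hs^2 * Tp = 1025 * 96.2361 * 5.29 * 6.2 = 3235260.4
  Denominator = 64 * pi = 201.0619
  P = 3235260.4 / 201.0619 = 16090.87 W/m

16090.87


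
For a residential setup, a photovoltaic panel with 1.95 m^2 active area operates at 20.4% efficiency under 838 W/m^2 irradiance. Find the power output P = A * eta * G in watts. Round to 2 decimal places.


Use the solar power formula P = A * eta * G.
Given: A = 1.95 m^2, eta = 0.204, G = 838 W/m^2
P = 1.95 * 0.204 * 838
P = 333.36 W

333.36


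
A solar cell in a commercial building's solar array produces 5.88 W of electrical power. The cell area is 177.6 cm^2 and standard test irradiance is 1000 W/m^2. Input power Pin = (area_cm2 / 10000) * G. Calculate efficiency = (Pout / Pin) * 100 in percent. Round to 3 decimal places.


First compute the input power:
  Pin = area_cm2 / 10000 * G = 177.6 / 10000 * 1000 = 17.76 W
Then compute efficiency:
  Efficiency = (Pout / Pin) * 100 = (5.88 / 17.76) * 100
  Efficiency = 33.108%

33.108


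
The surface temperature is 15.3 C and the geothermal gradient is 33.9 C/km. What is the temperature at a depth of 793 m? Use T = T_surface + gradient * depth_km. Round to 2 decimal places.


Convert depth to km: 793 / 1000 = 0.793 km
Temperature increase = gradient * depth_km = 33.9 * 0.793 = 26.88 C
Temperature at depth = T_surface + delta_T = 15.3 + 26.88
T = 42.18 C

42.18


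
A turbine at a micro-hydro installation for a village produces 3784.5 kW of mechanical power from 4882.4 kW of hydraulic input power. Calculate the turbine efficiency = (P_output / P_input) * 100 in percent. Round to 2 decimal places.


Turbine efficiency = (output power / input power) * 100
eta = (3784.5 / 4882.4) * 100
eta = 77.51%

77.51


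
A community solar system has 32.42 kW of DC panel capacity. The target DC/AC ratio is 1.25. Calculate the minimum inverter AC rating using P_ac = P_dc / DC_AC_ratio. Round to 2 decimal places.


The inverter AC capacity is determined by the DC/AC ratio.
Given: P_dc = 32.42 kW, DC/AC ratio = 1.25
P_ac = P_dc / ratio = 32.42 / 1.25
P_ac = 25.94 kW

25.94


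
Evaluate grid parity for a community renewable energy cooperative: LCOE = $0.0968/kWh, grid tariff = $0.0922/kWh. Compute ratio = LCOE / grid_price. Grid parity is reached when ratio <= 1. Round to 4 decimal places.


Compare LCOE to grid price:
  LCOE = $0.0968/kWh, Grid price = $0.0922/kWh
  Ratio = LCOE / grid_price = 0.0968 / 0.0922 = 1.0499
  Grid parity achieved (ratio <= 1)? no

1.0499


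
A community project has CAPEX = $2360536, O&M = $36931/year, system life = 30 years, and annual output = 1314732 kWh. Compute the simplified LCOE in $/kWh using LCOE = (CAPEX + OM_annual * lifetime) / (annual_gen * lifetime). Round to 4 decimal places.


Total cost = CAPEX + OM * lifetime = 2360536 + 36931 * 30 = 2360536 + 1107930 = 3468466
Total generation = annual * lifetime = 1314732 * 30 = 39441960 kWh
LCOE = 3468466 / 39441960
LCOE = 0.0879 $/kWh

0.0879


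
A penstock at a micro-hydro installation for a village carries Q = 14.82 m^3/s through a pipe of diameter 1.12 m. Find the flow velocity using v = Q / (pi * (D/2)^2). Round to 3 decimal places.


Compute pipe cross-sectional area:
  A = pi * (D/2)^2 = pi * (1.12/2)^2 = 0.9852 m^2
Calculate velocity:
  v = Q / A = 14.82 / 0.9852
  v = 15.043 m/s

15.043


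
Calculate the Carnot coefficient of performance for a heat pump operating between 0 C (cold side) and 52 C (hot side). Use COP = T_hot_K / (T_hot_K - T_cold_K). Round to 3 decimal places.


Convert to Kelvin:
  T_hot = 52 + 273.15 = 325.15 K
  T_cold = 0 + 273.15 = 273.15 K
Apply Carnot COP formula:
  COP = T_hot_K / (T_hot_K - T_cold_K) = 325.15 / 52.0
  COP = 6.253

6.253


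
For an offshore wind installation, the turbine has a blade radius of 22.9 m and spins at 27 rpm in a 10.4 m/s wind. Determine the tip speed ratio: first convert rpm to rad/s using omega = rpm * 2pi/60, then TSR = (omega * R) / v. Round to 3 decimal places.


Convert rotational speed to rad/s:
  omega = 27 * 2 * pi / 60 = 2.8274 rad/s
Compute tip speed:
  v_tip = omega * R = 2.8274 * 22.9 = 64.748 m/s
Tip speed ratio:
  TSR = v_tip / v_wind = 64.748 / 10.4 = 6.226

6.226


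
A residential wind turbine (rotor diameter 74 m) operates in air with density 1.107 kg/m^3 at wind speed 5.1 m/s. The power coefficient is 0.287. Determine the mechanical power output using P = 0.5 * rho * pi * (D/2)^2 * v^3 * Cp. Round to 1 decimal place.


Step 1 -- Compute swept area:
  A = pi * (D/2)^2 = pi * (74/2)^2 = 4300.84 m^2
Step 2 -- Apply wind power equation:
  P = 0.5 * rho * A * v^3 * Cp
  v^3 = 5.1^3 = 132.651
  P = 0.5 * 1.107 * 4300.84 * 132.651 * 0.287
  P = 90628.2 W

90628.2


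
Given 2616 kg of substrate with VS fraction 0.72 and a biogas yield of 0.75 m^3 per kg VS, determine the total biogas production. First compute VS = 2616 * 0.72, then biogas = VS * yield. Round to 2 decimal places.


Compute volatile solids:
  VS = mass * VS_fraction = 2616 * 0.72 = 1883.52 kg
Calculate biogas volume:
  Biogas = VS * specific_yield = 1883.52 * 0.75
  Biogas = 1412.64 m^3

1412.64


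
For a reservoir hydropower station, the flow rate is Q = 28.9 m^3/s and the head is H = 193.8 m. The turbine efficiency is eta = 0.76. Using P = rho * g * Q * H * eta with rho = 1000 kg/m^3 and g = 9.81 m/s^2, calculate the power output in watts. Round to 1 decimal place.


Apply the hydropower formula P = rho * g * Q * H * eta
rho * g = 1000 * 9.81 = 9810.0
P = 9810.0 * 28.9 * 193.8 * 0.76
P = 41757473.6 W

41757473.6


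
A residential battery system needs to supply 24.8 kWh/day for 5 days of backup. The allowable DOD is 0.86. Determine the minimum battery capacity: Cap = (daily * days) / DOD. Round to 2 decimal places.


Total energy needed = daily * days = 24.8 * 5 = 124.0 kWh
Account for depth of discharge:
  Cap = total_energy / DOD = 124.0 / 0.86
  Cap = 144.19 kWh

144.19
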